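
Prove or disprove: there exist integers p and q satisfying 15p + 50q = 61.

gcd(15, 50) = 5, so every integer of the form 15p + 50q is a multiple of 5.
However 61 leaves remainder 1 on division by 5.
Hence no integers p, q satisfy the equation.

No such integers exist.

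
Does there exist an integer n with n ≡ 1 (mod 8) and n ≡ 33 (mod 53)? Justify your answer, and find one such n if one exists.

n = 33

The moduli 8 and 53 are coprime, so by the Chinese Remainder Theorem a unique solution modulo 424 exists.
Write n = 1 + 8t and require 1 + 8t ≡ 33 (mod 53), i.e. 8t ≡ 32 (mod 53).
Since 8·20 = 160 = 3·53 + 1, the inverse of 8 mod 53 is 20.
Multiplying by 20: t ≡ 20·32 = 640 ≡ 4 (mod 53).
With t = 4: n = 1 + 8·4 = 33.
Verify: 33 = 4·8 + 1 and 33 = 0·53 + 33. ✓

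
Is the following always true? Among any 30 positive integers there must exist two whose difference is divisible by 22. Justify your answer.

Yes, this is always true.

There are exactly 22 possible remainders on division by 22.
Since 30 > 22, two of the 30 integers must share a residue class by the pigeonhole principle; call them a and b.
Equal remainders mean a − b ≡ 0 (mod 22), so 22 divides their difference.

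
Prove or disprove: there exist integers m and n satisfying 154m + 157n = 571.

m = 19, n = -15

154 and 157 are coprime, so 154m + 157n ranges over all of ℤ.
Dividing repeatedly: 157 = 1·154 + 3, 154 = 51·3 + 1, 3 = 3·1 + 0.
Working back up the chain: 1 = 154 − 51·3 = 154 − 51·(157 − 1·154) = −51·157 + 52·154. So 154·52 + 157·(-51) = 1.
Scaling by 571 gives the particular solution (m, n) = (29692, -29121).
Subtracting 189·157 from m and adding 189·154 to n gives the tidier solution (19, -15).
Indeed 154·19 + 157·(-15) = 2926 − 2355 = 571.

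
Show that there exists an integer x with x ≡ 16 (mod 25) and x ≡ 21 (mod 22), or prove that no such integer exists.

The moduli 25 and 22 are coprime, so by the Chinese Remainder Theorem a unique solution modulo 550 exists.
Write x = 16 + 25t and require 16 + 25t ≡ 21 (mod 22), i.e. 25t ≡ 5 (mod 22).
25 ≡ 3 (mod 22), so this reads 3t ≡ 5 (mod 22). Invert 3 mod 22 by the Euclidean algorithm: 22 = 7·3 + 1, 3 = 3·1 + 0; back-substituting, 1 = 22 − 7·3. Hence 3·(-7) ≡ 1, so 3⁻¹ ≡ -7 ≡ 15 (mod 22).
Therefore t ≡ 15·5 = 75 ≡ 9 (mod 22).
Taking t = 9 gives x = 16 + 25·9 = 241.
Verify: 241 = 9·25 + 16 and 241 = 10·22 + 21. ✓

x = 241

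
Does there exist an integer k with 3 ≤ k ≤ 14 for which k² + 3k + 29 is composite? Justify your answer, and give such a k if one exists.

At k = 4: 4² + 3·4 + 29 = 57 = 3·19, which is composite.

k = 4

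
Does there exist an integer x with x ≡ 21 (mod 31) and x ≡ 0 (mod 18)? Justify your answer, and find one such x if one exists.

gcd(31, 18) = 1, so the Chinese Remainder Theorem guarantees exactly one residue class mod 558 satisfying both.
Any solution of the first congruence is x = 21 + 31t; substituting into the second, 31t ≡ 0 − 21 ≡ 15 (mod 18).
31 ≡ 13 (mod 18), so this reads 13t ≡ 15 (mod 18). Invert 13 mod 18 by the Euclidean algorithm: 18 = 1·13 + 5, 13 = 2·5 + 3, 5 = 1·3 + 2, 3 = 1·2 + 1, 2 = 2·1 + 0; back-substituting, 1 = 3 − 1·2 = 3 − (5 − 1·3) = −5 + 2·3 = −5 + 2·(13 − 2·5) = 2·13 − 5·5 = 2·13 − 5·(18 − 1·13) = −5·18 + 7·13. Hence 13·7 ≡ 1, so 13⁻¹ ≡ 7 (mod 18).
Therefore t ≡ 7·15 = 105 ≡ 15 (mod 18).
With t = 15: x = 21 + 31·15 = 486.
Verify: 486 = 15·31 + 21 and 486 = 27·18 + 0. ✓

x = 486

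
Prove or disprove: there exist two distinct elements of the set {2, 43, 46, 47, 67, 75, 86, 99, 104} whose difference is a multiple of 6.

The pair (2, 86) works.

Reduce each element mod 6: 2↦2, 43↦1, 46↦4, 47↦5, 67↦1, 75↦3, 86↦2, 99↦3, 104↦2. The residue 2 repeats (at 2 and 86), and 86 − 2 = 84 = 14·6.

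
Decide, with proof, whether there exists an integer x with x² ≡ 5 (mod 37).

There is no such integer.

37 is prime, so by Euler's criterion 5 is a square mod 37 iff 5^((37−1)/2) = 5^18 ≡ 1 (mod 37).
Repeated squaring mod 37: 5^2 = 25 ≡ 25; 5^4 ≡ 25² = 625 ≡ 33; 5^8 ≡ 33² = 1089 ≡ 16; 5^16 ≡ 16² = 256 ≡ 34.
Since 18 = 16 + 2, 5^18 ≡ 34 · 25; multiplying out mod 37: 34·25 = 850 ≡ 36. Thus 5^18 ≡ 36 ≡ −1 (mod 37).
By Euler's criterion 5 is a quadratic non-residue mod 37: no x satisfies x² ≡ 5 (mod 37).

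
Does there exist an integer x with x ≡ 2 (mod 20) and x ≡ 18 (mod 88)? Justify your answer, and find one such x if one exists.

x = 282

gcd(20, 88) = 4. A simultaneous solution exists iff 2 ≡ 18 (mod 4); here 2 mod 4 = 2 = 18 mod 4, so it does.
Put x = 2 + 20t, so we need 20t ≡ 16 (mod 88), equivalently (divide by 4) 5t ≡ 4 (mod 22).
To invert 5 modulo 22: 22 = 4·5 + 2, 5 = 2·2 + 1, 2 = 2·1 + 0, and unwinding, 1 = 5 − 2·2 = 5 − 2·(22 − 4·5) = −2·22 + 9·5. Thus 5⁻¹ ≡ 9 (mod 22).
Multiplying by 9: t ≡ 9·4 = 36 ≡ 14 (mod 22).
Then x = 2 + 20·14 = 282.
Check: 282 mod 20 = 2, 282 mod 88 = 18. ✓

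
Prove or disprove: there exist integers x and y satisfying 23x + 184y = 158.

gcd(23, 184) = 23, so every integer of the form 23x + 184y is a multiple of 23.
But 158 is not a multiple of 23 (it leaves remainder 20).
Hence no integers x, y satisfy the equation.

No such integers exist.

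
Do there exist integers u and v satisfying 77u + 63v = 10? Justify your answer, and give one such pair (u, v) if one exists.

Both 77 and 63 are divisible by gcd(77, 63) = 7, hence so is any combination 77u + 63v.
But 10 is not a multiple of 7 (it leaves remainder 3).
Hence no integers u, v satisfy the equation.

There are no such integers.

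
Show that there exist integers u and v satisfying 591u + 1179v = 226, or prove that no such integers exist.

No, no such integers exist.

Both 591 and 1179 are divisible by gcd(591, 1179) = 3, hence so is any combination 591u + 1179v.
But 226 = 3·75 + 1, so 3 ∤ 226.
So the equation is unsolvable over ℤ.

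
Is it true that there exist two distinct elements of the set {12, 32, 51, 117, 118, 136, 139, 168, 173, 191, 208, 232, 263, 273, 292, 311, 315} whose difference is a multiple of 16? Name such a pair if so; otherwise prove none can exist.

32 mod 16 = 0 and 208 mod 16 = 0, so 208 − 32 = 176 = 11·16.

The pair (32, 208) works.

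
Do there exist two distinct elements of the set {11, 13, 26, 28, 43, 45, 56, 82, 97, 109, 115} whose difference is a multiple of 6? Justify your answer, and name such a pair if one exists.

13 and 43 are such a pair.

13 mod 6 = 1 and 43 mod 6 = 1, so 43 − 13 = 30 = 5·6.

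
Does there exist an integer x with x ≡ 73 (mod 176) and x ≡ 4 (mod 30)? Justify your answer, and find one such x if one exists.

Reduce both congruences modulo 2, which divides 176 and 30: they say x ≡ 73 (mod 2) and x ≡ 4 (mod 2).
These are incompatible: 73 − 4 = 69 is not divisible by 2.
Therefore no such x exists.

No such integer exists.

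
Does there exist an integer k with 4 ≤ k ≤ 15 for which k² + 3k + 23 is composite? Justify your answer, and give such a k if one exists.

At k = 14: 14² + 3·14 + 23 = 261 = 3·87, which is composite.

k = 14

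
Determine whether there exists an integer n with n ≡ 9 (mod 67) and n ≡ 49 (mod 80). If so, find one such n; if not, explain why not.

The moduli 67 and 80 are coprime, so by the Chinese Remainder Theorem a unique solution modulo 5360 exists.
Write n = 9 + 67t and require 9 + 67t ≡ 49 (mod 80), i.e. 67t ≡ 40 (mod 80).
Note 67·43 = 2881 ≡ 1 (mod 80) (as 2881 − 1 = 36·80), so 67⁻¹ ≡ 43.
Multiplying by 43: t ≡ 43·40 = 1720 ≡ 40 (mod 80).
With t = 40: n = 9 + 67·40 = 2689.
Check: 2689 mod 67 = 9, 2689 mod 80 = 49. ✓

n = 2689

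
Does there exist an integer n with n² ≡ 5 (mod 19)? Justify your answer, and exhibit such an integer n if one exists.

Take n = 9. Then 9² = 81 = 4·19 + 5, so 9² ≡ 5 (mod 19).

n = 9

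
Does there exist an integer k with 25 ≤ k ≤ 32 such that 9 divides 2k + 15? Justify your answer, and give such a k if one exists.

No such integer k in that range exists.

At k = 25, 2·25 + 15 = 65 ≡ 2 (mod 9), and each step in k adds 2, giving residues 2, 4, 6, 8, 1, 3, 5, 7 for k = 25, 26, …, 32.
Since 0 is absent from this list, 9 ∤ 2k + 15 for every k with 25 ≤ k ≤ 32.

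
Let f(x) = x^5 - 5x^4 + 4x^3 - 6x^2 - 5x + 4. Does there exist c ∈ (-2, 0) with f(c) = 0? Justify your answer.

f(-2) = -154 and f(0) = 4, which have opposite signs.
f is continuous everywhere (it is a polynomial), in particular on [-2, 0].
By the Intermediate Value Theorem, f takes the value 0 somewhere in the open interval.

Yes, f has a root in the interval.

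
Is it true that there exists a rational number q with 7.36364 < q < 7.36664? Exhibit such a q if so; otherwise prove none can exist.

q = 302/41

Scale by 41: the interval becomes (301.90924, 302.03224), which contains the integer 302.
So q = 302/41 works: it is a ratio of integers, and dividing 41·7.36364 < 302 < 41·7.36664 through by 41 gives 7.36364 < 302/41 < 7.36664.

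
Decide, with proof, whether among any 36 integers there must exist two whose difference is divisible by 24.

Yes.

There are exactly 24 possible remainders on division by 24.
Placing 36 integers into 24 classes, some class receives at least two — say a and b.
Then a ≡ b (mod 24), i.e. 24 ∣ (a − b).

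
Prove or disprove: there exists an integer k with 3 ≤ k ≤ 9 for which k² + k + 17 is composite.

No, no such integer k in that range exists.

The values for k = 3, 4, …, 9 are 29, 37, 47, 59, 73, 89, 107, and each of these is prime.
So no value in the range makes the expression composite.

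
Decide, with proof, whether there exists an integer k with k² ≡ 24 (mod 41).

Apply Euler's criterion with the prime 41: 24 is a quadratic residue iff 24^20 ≡ 1 (mod 41), and a non-residue iff it is ≡ −1.
Repeated squaring mod 41: 24^2 = 576 ≡ 2; 24^4 ≡ 2² = 4 ≡ 4; 24^8 ≡ 4² = 16 ≡ 16; 24^16 ≡ 16² = 256 ≡ 10.
Since 20 = 16 + 4, 24^20 ≡ 10 · 4; multiplying out mod 41: 10·4 = 40 ≡ 40. Thus 24^20 ≡ 40 ≡ −1 (mod 41).
By Euler's criterion 24 is a quadratic non-residue mod 41: no k satisfies k² ≡ 24 (mod 41).

No such integer exists.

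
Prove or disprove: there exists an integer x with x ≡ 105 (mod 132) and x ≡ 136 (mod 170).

There is no such integer.

gcd(132, 170) = 2. If x ≡ 105 (mod 132) and x ≡ 136 (mod 170), then x ≡ 105 (mod 2) and x ≡ 136 (mod 2).
However 105 ≡ 1 and 136 ≡ 0 (mod 2), and 1 ≠ 0.
Hence the system has no solution.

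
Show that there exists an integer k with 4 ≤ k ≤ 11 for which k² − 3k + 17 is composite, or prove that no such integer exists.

k = 6

At k = 6: 6² − 3·6 + 17 = 35 = 5·7, which is composite.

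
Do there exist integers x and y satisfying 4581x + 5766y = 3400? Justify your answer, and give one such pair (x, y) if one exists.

No such integers exist.

Any value of 4581x + 5766y is a multiple of gcd(4581, 5766) = 3.
However 3400 leaves remainder 1 on division by 3.
So the equation is unsolvable over ℤ.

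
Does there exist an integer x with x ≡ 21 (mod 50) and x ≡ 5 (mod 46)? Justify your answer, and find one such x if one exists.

Here gcd(50, 46) = 2, and both 21 and 5 leave remainder 1 mod 2, so the system is consistent.
Put x = 21 + 50t, so we need 50t ≡ 30 (mod 46), equivalently (divide by 2) 25t ≡ 15 (mod 23).
25 ≡ 2 (mod 23), so this reads 2t ≡ 15 (mod 23). Note 2·12 = 24 ≡ 1 (mod 23) (as 24 − 1 = 1·23), so 2⁻¹ ≡ 12.
Multiplying by 12: t ≡ 12·15 = 180 ≡ 19 (mod 23).
Then x = 21 + 50·19 = 971.
Indeed 971 ≡ 21 (mod 50) and 971 ≡ 5 (mod 46).

x = 971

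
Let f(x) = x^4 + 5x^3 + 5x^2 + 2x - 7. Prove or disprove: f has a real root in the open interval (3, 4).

No such root exists.

The endpoint values f(3) = 260 and f(4) = 657 are both positive. Claim: f(x) > 0 for every x in (3, 4).
Shift to the endpoint 3: with x = 3 + u (0 < u < 1), one computes f(3 + u) = u^4 + 17u^3 + 104u^2 + 275u + 260.
The nonzero coefficients here are all positive, so for u > 0 every term is positive (or zero), and the constant term 260 is strictly positive.
Therefore f(x) > 0 throughout (3, 4), and f has no zero there.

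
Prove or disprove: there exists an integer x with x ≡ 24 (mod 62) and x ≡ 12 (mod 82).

x = 1078

Here gcd(62, 82) = 2, and both 24 and 12 leave remainder 0 mod 2, so the system is consistent.
Write x = 24 + 62t. Then 62t ≡ 12 − 24 ≡ 70 (mod 82); dividing through by 2 gives 31t ≡ 35 (mod 41).
Invert 31 mod 41 by the Euclidean algorithm: 41 = 1·31 + 10, 31 = 3·10 + 1, 10 = 10·1 + 0; back-substituting, 1 = 31 − 3·10 = 31 − 3·(41 − 1·31) = −3·41 + 4·31. Hence 31·4 ≡ 1, so 31⁻¹ ≡ 4 (mod 41).
Therefore t ≡ 4·35 = 140 ≡ 17 (mod 41).
Then x = 24 + 62·17 = 1078.
Check: 1078 mod 62 = 24, 1078 mod 82 = 12. ✓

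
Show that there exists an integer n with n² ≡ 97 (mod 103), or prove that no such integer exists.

n = 71

n = 71 works: 71² = 5041, and 5041 − 97 = 4944 = 48·103.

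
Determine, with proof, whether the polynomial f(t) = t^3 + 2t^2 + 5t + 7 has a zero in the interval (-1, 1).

f(-1) = 3 and f(1) = 15, both positive.
f'(t) = 3t^2 + 4t + 5 has discriminant 4² − 4·3·5 = -44 < 0, so f' has no real roots and is positive for every real t.
Hence f is strictly increasing on ℝ, and in particular on [-1, 1]. A strictly monotone function with same-sign endpoint values stays positive on the whole interval, so f has no zero in (-1, 1).

No.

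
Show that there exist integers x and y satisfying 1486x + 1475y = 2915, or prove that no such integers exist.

1486 and 1475 are coprime, so 1486x + 1475y ranges over all of ℤ.
Euclidean algorithm: 1486 = 1·1475 + 11, 1475 = 134·11 + 1, 11 = 11·1 + 0.
Working back up the chain: 1 = 1475 − 134·11 = 1475 − 134·(1486 − 1·1475) = −134·1486 + 135·1475. So 1486·(-134) + 1475·135 = 1.
Scaling by 2915 gives the particular solution (x, y) = (-390610, 393525).
Shifting by a multiple of (1475, −1486) keeps it a solution: x = -390610 + 265·1475 = 265, y = 393525 − 265·1486 = -265.
Check: 1486·265 + 1475·(-265) = 393790 − 390875 = 2915. ✓

x = 265, y = -265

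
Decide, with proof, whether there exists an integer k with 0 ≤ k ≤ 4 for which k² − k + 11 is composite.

There is no such integer k in that range.

The values for k = 0, 1, …, 4 are 11, 11, 13, 17, 23, and each of these is prime.
So no value in the range makes the expression composite.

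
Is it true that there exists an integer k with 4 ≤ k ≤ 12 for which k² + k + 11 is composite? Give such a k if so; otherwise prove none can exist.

k = 11

At k = 11: 11² + 11 + 11 = 143 = 11·13, which is composite.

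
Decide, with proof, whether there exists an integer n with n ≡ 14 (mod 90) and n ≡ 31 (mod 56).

There is no such integer.

Both moduli are multiples of 2 = gcd(90, 56), so any solution would satisfy n ≡ 14 and n ≡ 31 modulo 2 simultaneously.
These are incompatible: 14 − 31 = -17 is not divisible by 2.
Hence the system has no solution.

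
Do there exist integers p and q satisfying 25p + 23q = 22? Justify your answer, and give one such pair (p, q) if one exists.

Since gcd(25, 23) = 1, every integer is an integer combination of 25 and 23.
Dividing repeatedly: 25 = 1·23 + 2, 23 = 11·2 + 1, 2 = 2·1 + 0.
Working back up the chain: 1 = 23 − 11·2 = 23 − 11·(25 − 1·23) = −11·25 + 12·23. So 25·(-11) + 23·12 = 1.
Multiplying through by 22: p = (-11)·22 = -242, q = 12·22 = 264 is a solution.
The general solution is p = -242 + 23k, q = 264 − 25k; taking k = 11 gives the smaller pair p = 11, q = -11.
Check: 25·11 + 23·(-11) = 275 − 253 = 22. ✓

p = 11, q = -11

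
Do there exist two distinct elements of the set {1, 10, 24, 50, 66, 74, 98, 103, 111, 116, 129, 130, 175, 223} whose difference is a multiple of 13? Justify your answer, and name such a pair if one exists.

Both 1 and 66 leave remainder 1 on division by 13; their difference 65 = 5·13 is a multiple of 13.

1 and 66 are such a pair.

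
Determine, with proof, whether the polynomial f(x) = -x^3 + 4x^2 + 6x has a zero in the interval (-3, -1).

f(-3) = 45 and f(-1) = -1, which have opposite signs.
As a polynomial, f is continuous on every closed interval.
By the Intermediate Value Theorem, f takes the value 0 somewhere in the open interval.

Such a root exists.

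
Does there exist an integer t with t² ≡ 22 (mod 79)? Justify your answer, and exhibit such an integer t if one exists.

t = 38

Take t = 38. Then 38² = 1444 = 18·79 + 22, so 38² ≡ 22 (mod 79).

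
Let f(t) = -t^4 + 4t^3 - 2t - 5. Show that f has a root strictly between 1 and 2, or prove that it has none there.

f(1) = -4 and f(2) = 7, which have opposite signs.
Since f is a polynomial it is continuous on [1, 2].
By the Intermediate Value Theorem, f takes the value 0 somewhere in the open interval.

Yes, f has a root in the interval.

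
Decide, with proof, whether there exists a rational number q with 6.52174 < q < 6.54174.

q = 85/13

Multiplying by 13: 13·6.52174 = 84.78262 and 13·6.54174 = 85.04262, so the integer 85 lies strictly between them.
Dividing back, 6.52174 < 85/13 < 6.54174, and 85/13 is rational.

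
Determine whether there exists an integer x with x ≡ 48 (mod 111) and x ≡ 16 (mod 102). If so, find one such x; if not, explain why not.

No, no such integer exists.

Reduce both congruences modulo 3, which divides 111 and 102: they say x ≡ 48 (mod 3) and x ≡ 16 (mod 3).
However 48 ≡ 0 and 16 ≡ 1 (mod 3), and 0 ≠ 1.
Therefore no such x exists.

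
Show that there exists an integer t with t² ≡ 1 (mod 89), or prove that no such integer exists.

t = 88

t = 88 works: 88² = 7744, and 7744 − 1 = 7743 = 87·89.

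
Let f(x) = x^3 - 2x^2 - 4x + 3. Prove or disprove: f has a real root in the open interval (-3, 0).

Yes, f has a root in the interval.

f(-3) = -30 and f(0) = 3, which have opposite signs.
Since f is a polynomial it is continuous on [-3, 0].
By the Intermediate Value Theorem, f takes the value 0 somewhere in the open interval.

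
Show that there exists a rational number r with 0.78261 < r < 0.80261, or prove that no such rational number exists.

Look for a denominator N such that an integer falls strictly between N·0.78261 and N·0.80261. N = 5 works: 5·0.78261 = 3.91305 < 4 < 4.01305 = 5·0.80261.
Hence 4/5 is a rational number with 0.78261 < 4/5 < 0.80261.

r = 4/5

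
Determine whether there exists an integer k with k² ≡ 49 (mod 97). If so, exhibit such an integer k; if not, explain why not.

Take k = 90. Then 90² = 8100 = 83·97 + 49, so 90² ≡ 49 (mod 97).

k = 90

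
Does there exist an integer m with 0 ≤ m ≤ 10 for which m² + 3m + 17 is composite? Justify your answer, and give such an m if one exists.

m = 3

At m = 3: 3² + 3·3 + 17 = 35 = 5·7, which is composite.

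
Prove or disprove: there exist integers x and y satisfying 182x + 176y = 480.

x = 80, y = -80

gcd(182, 176) = 2, and 2 divides 480, so integer solutions exist.
Dividing through by 2 reduces the equation to 91x + 88y = 240.
Run the Euclidean algorithm on 91 and 88: 91 = 1·88 + 3, 88 = 29·3 + 1, 3 = 3·1 + 0.
Working back up the chain: 1 = 88 − 29·3 = 88 − 29·(91 − 1·88) = −29·91 + 30·88. So 91·(-29) + 88·30 = 1.
Times 240: 91·(-6960) + 88·7200 = 240, so (-6960, 7200) solves it.
Adding 80·88 to x and subtracting 80·91 from y gives the tidier solution (80, -80).
Indeed 182·80 + 176·(-80) = 14560 − 14080 = 480.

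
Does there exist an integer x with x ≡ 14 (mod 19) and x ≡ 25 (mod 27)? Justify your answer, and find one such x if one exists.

x = 52

gcd(19, 27) = 1, so the Chinese Remainder Theorem guarantees exactly one residue class mod 513 satisfying both.
Any solution of the first congruence is x = 14 + 19t; substituting into the second, 19t ≡ 25 − 14 ≡ 11 (mod 27).
Since 19·10 = 190 = 7·27 + 1, the inverse of 19 mod 27 is 10.
Multiplying by 10: t ≡ 10·11 = 110 ≡ 2 (mod 27).
Taking t = 2 gives x = 14 + 19·2 = 52.
Check: 52 mod 19 = 14, 52 mod 27 = 25. ✓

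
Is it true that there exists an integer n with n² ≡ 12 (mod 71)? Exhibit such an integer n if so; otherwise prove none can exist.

n = 15

Take n = 15. Then 15² = 225 = 3·71 + 12, so 15² ≡ 12 (mod 71).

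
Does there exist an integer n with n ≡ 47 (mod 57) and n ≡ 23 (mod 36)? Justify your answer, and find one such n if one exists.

The moduli are not coprime: gcd(57, 36) = 3. Compatibility requires 3 ∣ (23 − 47) = -24, which holds, so solutions exist.
List candidates n ≡ 47 (mod 57): 47, 104, 161, 218, 275. Modulo 36 these are 11, 32, 17, 2, 23; 275 gives 23 as required.
Check: 275 mod 57 = 47, 275 mod 36 = 23. ✓

n = 275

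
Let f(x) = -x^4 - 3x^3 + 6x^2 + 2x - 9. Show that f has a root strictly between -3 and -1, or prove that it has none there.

f(-3) = 39 and f(-1) = -3, which have opposite signs.
As a polynomial, f is continuous on every closed interval.
By the Intermediate Value Theorem f must vanish at some point of (-3, -1).

Yes, f has a root in the interval.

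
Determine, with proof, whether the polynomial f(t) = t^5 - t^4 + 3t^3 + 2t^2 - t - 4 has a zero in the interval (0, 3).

f(0) = -4 and f(3) = 254, which have opposite signs.
As a polynomial, f is continuous on every closed interval.
By the Intermediate Value Theorem f must vanish at some point of (0, 3).

Yes, f has a root in the interval.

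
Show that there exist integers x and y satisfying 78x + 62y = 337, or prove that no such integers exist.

No, no such integers exist.

Both 78 and 62 are divisible by gcd(78, 62) = 2, hence so is any combination 78x + 62y.
However 337 leaves remainder 1 on division by 2.
Therefore 78x + 62y = 337 has no solution in integers.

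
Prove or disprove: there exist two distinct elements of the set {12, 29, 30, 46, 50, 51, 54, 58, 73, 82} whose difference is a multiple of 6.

Reduce each element mod 6: 12↦0, 29↦5, 30↦0, 46↦4, 50↦2, 51↦3, 54↦0, 58↦4, 73↦1, 82↦4. The residue 0 repeats (at 12 and 30), and 30 − 12 = 18 = 3·6.

Yes: 12 and 30.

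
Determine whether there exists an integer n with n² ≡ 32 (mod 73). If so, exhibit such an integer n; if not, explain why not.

n = 55

n = 55 works: 55² = 3025, and 3025 − 32 = 2993 = 41·73.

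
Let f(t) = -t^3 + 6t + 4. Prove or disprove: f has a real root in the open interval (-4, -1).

Yes, f has a root in the interval.

f(-4) = 44 and f(-1) = -1, which have opposite signs.
f is continuous everywhere (it is a polynomial), in particular on [-4, -1].
By the Intermediate Value Theorem, f takes the value 0 somewhere in the open interval.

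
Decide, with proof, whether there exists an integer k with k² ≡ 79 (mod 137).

Apply Euler's criterion with the prime 137: 79 is a quadratic residue iff 79^68 ≡ 1 (mod 137), and a non-residue iff it is ≡ −1.
Repeated squaring mod 137: 79^2 = 6241 ≡ 76; 79^4 ≡ 76² = 5776 ≡ 22; 79^8 ≡ 22² = 484 ≡ 73; 79^16 ≡ 73² = 5329 ≡ 123; 79^32 ≡ 123² = 15129 ≡ 59; 79^64 ≡ 59² = 3481 ≡ 56.
Since 68 = 64 + 4, 79^68 ≡ 56 · 22; multiplying out mod 137: 56·22 = 1232 ≡ 136. Thus 79^68 ≡ 136 ≡ −1 (mod 137).
The value −1 means 79 is a non-residue modulo 137, so k² ≡ 79 (mod 137) is impossible.

No, no such integer exists.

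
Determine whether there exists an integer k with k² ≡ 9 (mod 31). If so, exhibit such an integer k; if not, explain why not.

k = 28 works: 28² = 784, and 784 − 9 = 775 = 25·31.

k = 28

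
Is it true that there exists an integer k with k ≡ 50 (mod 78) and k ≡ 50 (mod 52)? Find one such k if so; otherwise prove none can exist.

gcd(78, 52) = 26. A simultaneous solution exists iff 50 ≡ 50 (mod 26); here 50 mod 26 = 24 = 50 mod 26, so it does.
The smallest candidate k = 50 works directly: 50 ≡ 50 (mod 52).
Verify: 50 = 0·78 + 50 and 50 = 0·52 + 50. ✓

k = 50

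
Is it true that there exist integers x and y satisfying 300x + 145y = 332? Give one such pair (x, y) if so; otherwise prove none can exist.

No, no such integers exist.

Any value of 300x + 145y is a multiple of gcd(300, 145) = 5.
But 332 = 5·66 + 2, so 5 ∤ 332.
Therefore 300x + 145y = 332 has no solution in integers.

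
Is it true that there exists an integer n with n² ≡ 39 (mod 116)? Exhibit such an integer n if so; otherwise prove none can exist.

Work modulo the divisor 4 of 116. If n² ≡ 39 (mod 116) then n² ≡ 3 (mod 4).
Squares mod 4 repeat after n = 2 (as (−n)² = n²); for n = 0..2 they are 0, 1, 0.
The set of squares mod 4 is therefore {0, 1}, which does not contain 3.
Therefore n² ≡ 39 (mod 116) has no solution.

There is no such integer.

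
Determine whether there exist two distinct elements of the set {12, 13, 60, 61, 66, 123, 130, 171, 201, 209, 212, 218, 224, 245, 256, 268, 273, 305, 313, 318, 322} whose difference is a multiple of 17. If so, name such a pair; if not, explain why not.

Reduce each element mod 17: 12↦12, 13↦13, 60↦9, 61↦10, 66↦15, 123↦4, 130↦11, 171↦1, 201↦14, 209↦5, 212↦8, 218↦14, 224↦3, 245↦7, 256↦1, 268↦13, 273↦1, 305↦16, 313↦7, 318↦12, 322↦16. The residue 12 repeats (at 12 and 318), and 318 − 12 = 306 = 18·17.

12 and 318 are such a pair.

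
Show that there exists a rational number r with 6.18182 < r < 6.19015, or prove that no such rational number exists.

r = 99/16

Look for a denominator N such that an integer falls strictly between N·6.18182 and N·6.19015. N = 16 works: 16·6.18182 = 98.90912 < 99 < 99.04240 = 16·6.19015.
Dividing back, 6.18182 < 99/16 < 6.19015, and 99/16 is rational.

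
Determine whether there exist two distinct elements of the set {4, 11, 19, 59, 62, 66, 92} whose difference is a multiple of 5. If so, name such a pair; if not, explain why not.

Reduce each element mod 5: 4↦4, 11↦1, 19↦4, 59↦4, 62↦2, 66↦1, 92↦2. The residue 4 repeats (at 4 and 19), and 19 − 4 = 15 = 3·5.

4 and 19 are such a pair.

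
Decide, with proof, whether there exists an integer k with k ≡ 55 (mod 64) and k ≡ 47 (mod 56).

k = 439

gcd(64, 56) = 8. A simultaneous solution exists iff 55 ≡ 47 (mod 8); here 55 mod 8 = 7 = 47 mod 8, so it does.
Step through k = 55, 55 + 64, 55 + 2·64, …: the values 55, 119, 183, 247, 311, 375, 439 reduce mod 56 to 55, 7, 15, 23, 31, 39, 47. The value 439 hits 47.
Verify: 439 = 6·64 + 55 and 439 = 7·56 + 47. ✓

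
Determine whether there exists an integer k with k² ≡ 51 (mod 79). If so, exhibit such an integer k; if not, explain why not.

k = 29

k = 29 works: 29² = 841, and 841 − 51 = 790 = 10·79.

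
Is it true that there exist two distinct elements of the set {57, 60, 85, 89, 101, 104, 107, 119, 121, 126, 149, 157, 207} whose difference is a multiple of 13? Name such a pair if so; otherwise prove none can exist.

Residues mod 13: 57↦5, 60↦8, 85↦7, 89↦11, 101↦10, 104↦0, 107↦3, 119↦2, 121↦4, 126↦9, 149↦6, 157↦1, 207↦12.
No residue repeats among the 13 elements, so no pair has difference ≡ 0 (mod 13).

No, no such pair exists.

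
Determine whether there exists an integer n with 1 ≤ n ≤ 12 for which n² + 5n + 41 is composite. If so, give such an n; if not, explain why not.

At n = 8: 8² + 5·8 + 41 = 145 = 5·29, which is composite.

n = 8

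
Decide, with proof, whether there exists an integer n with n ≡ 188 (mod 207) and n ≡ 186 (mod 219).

gcd(207, 219) = 3. If n ≡ 188 (mod 207) and n ≡ 186 (mod 219), then n ≡ 188 (mod 3) and n ≡ 186 (mod 3).
These are incompatible: 188 − 186 = 2 is not divisible by 3.
Therefore no such n exists.

There is no such integer.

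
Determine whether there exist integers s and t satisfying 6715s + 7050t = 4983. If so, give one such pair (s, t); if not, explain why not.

Both 6715 and 7050 are divisible by gcd(6715, 7050) = 5, hence so is any combination 6715s + 7050t.
But 4983 = 5·996 + 3, so 5 ∤ 4983.
So the equation is unsolvable over ℤ.

No, no such integers exist.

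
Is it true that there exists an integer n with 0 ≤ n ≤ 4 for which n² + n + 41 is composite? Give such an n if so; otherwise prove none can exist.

No such integer n in that range exists.

The values for n = 0, 1, …, 4 are 41, 43, 47, 53, 61, and each of these is prime.
So no value in the range makes the expression composite.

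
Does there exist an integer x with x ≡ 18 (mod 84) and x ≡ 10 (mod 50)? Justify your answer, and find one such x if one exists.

Here gcd(84, 50) = 2, and both 18 and 10 leave remainder 0 mod 2, so the system is consistent.
Put x = 18 + 84t, so we need 84t ≡ 42 (mod 50), equivalently (divide by 2) 42t ≡ 21 (mod 25).
42 ≡ 17 (mod 25), so this reads 17t ≡ 21 (mod 25). To invert 17 modulo 25: 25 = 1·17 + 8, 17 = 2·8 + 1, 8 = 8·1 + 0, and unwinding, 1 = 17 − 2·8 = 17 − 2·(25 − 1·17) = −2·25 + 3·17. Thus 17⁻¹ ≡ 3 (mod 25).
Therefore t ≡ 3·21 = 63 ≡ 13 (mod 25).
Then x = 18 + 84·13 = 1110.
Check: 1110 mod 84 = 18, 1110 mod 50 = 10. ✓

x = 1110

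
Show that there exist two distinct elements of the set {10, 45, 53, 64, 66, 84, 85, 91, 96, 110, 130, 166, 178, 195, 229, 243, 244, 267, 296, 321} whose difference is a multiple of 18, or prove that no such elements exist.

Yes: 10 and 64.

Reduce each element mod 18: 10↦10, 45↦9, 53↦17, 64↦10, 66↦12, 84↦12, 85↦13, 91↦1, 96↦6, 110↦2, 130↦4, 166↦4, 178↦16, 195↦15, 229↦13, 243↦9, 244↦10, 267↦15, 296↦8, 321↦15. The residue 10 repeats (at 10 and 64), and 64 − 10 = 54 = 3·18.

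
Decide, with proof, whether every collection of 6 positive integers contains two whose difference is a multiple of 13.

Take the 6 consecutive integers 57, 58, …, 62: their residues mod 13 are all distinct because 6 ≤ 13.
The differences between them range over 1, …, 5, none of which is divisible by 13.

No; for instance {57, 58, 59, 60, 61, 62} is a counterexample.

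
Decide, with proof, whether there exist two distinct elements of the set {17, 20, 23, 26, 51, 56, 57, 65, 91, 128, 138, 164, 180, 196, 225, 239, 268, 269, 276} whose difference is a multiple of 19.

Reduce each element modulo 19: 17↦17, 20↦1, 23↦4, 26↦7, 51↦13, 56↦18, 57↦0, 65↦8, 91↦15, 128↦14, 138↦5, 164↦12, 180↦9, 196↦6, 225↦16, 239↦11, 268↦2, 269↦3, 276↦10.
No residue repeats among the 19 elements, so no pair has difference ≡ 0 (mod 19).

There is no such pair.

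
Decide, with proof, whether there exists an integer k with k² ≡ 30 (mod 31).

Apply Euler's criterion with the prime 31: 30 is a quadratic residue iff 30^15 ≡ 1 (mod 31), and a non-residue iff it is ≡ −1.
Squaring successively (mod 31): 30^2 = 900 ≡ 1; 30^4 ≡ 1² = 1 ≡ 1; 30^8 ≡ 1² = 1 ≡ 1.
Since 15 = 8 + 4 + 2 + 1, 30^15 ≡ 1 · 1 · 1 · 30; multiplying out mod 31: 1·1 = 1 ≡ 1, then 1·1 = 1 ≡ 1, then 1·30 = 30 ≡ 30. Thus 30^15 ≡ 30 ≡ −1 (mod 31).
The value −1 means 30 is a non-residue modulo 31, so k² ≡ 30 (mod 31) is impossible.

No, no such integer exists.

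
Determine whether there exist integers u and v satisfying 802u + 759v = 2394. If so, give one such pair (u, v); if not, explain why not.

Since gcd(802, 759) = 1, every integer is an integer combination of 802 and 759.
Dividing repeatedly: 802 = 1·759 + 43, 759 = 17·43 + 28, 43 = 1·28 + 15, 28 = 1·15 + 13, 15 = 1·13 + 2, 13 = 6·2 + 1, 2 = 2·1 + 0.
Unwinding: 1 = 13 − 6·2 = 13 − 6·(15 − 1·13) = −6·15 + 7·13 = −6·15 + 7·(28 − 1·15) = 7·28 − 13·15 = 7·28 − 13·(43 − 1·28) = −13·43 + 20·28 = −13·43 + 20·(759 − 17·43) = 20·759 − 353·43 = 20·759 − 353·(802 − 1·759) = −353·802 + 373·759, i.e. 802·(-353) + 759·373 = 1.
Times 2394: 802·(-845082) + 759·892962 = 2394, so (-845082, 892962) solves it.
Adding 1114·759 to u and subtracting 1114·802 from v gives the tidier solution (444, -466).
Check: 802·444 + 759·(-466) = 356088 − 353694 = 2394. ✓

u = 444, v = -466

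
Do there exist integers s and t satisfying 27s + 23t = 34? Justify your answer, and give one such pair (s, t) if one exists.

s = 20, t = -22

Since gcd(27, 23) = 1, every integer is an integer combination of 27 and 23.
Run the Euclidean algorithm on 27 and 23: 27 = 1·23 + 4, 23 = 5·4 + 3, 4 = 1·3 + 1, 3 = 3·1 + 0.
Back-substituting, 1 = 4 − 1·3 = 4 − (23 − 5·4) = −23 + 6·4 = −23 + 6·(27 − 1·23) = 6·27 − 7·23; that is, 27·6 + 23·(-7) = 1.
Times 34: 27·204 + 23·(-238) = 34, so (204, -238) solves it.
Subtracting 8·23 from s and adding 8·27 to t gives the tidier solution (20, -22).
Check: 27·20 + 23·(-22) = 540 − 506 = 34. ✓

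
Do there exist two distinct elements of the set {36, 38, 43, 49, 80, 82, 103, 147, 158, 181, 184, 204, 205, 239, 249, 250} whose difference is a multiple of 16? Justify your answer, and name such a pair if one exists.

No, no such pair exists.

Two integers differ by a multiple of 16 exactly when they have the same residue mod 16. The residues are 36↦4, 38↦6, 43↦11, 49↦1, 80↦0, 82↦2, 103↦7, 147↦3, 158↦14, 181↦5, 184↦8, 204↦12, 205↦13, 239↦15, 249↦9, 250↦10.
No residue repeats among the 16 elements, so no pair has difference ≡ 0 (mod 16).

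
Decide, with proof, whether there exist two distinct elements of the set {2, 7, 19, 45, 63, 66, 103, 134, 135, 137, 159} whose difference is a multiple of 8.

Yes: 2 and 66.

2 mod 8 = 2 and 66 mod 8 = 2, so 66 − 2 = 64 = 8·8.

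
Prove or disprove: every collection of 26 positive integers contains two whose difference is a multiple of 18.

Each integer lies in one of the 18 residue classes modulo 18.
With 26 integers and only 18 classes, the pigeonhole principle forces two of them, say a and b, into the same class.
Their difference a − b is then a multiple of 18.

True.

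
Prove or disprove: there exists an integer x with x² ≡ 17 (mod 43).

x = 24

x = 24 works: 24² = 576, and 576 − 17 = 559 = 13·43.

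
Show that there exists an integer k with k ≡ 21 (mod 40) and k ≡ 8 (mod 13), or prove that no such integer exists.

gcd(40, 13) = 1, so the Chinese Remainder Theorem guarantees exactly one residue class mod 520 satisfying both.
Any solution of the first congruence is k = 21 + 40t; substituting into the second, 40t ≡ 8 − 21 ≡ 0 (mod 13).
40 ≡ 1 (mod 13), so this reads 1t ≡ 0 (mod 13). t = 0 satisfies this.
Taking t = 0 gives k = 21 + 40·0 = 21.
Indeed 21 ≡ 21 (mod 40) and 21 ≡ 8 (mod 13).

k = 21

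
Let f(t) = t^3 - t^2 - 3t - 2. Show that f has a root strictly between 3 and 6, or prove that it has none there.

f(3) = 7 and f(6) = 160, both positive, so a sign-change argument is unavailable; we show f keeps this sign on the whole interval.
Shift to the endpoint 3: with t = 3 + u (0 < u < 3), one computes f(3 + u) = u^3 + 8u^2 + 18u + 7.
The nonzero coefficients here are all positive, so for u > 0 every term is positive (or zero), and the constant term 7 is strictly positive.
So f is strictly positive on (3, 6); no root exists in the interval.

f has no root in that interval.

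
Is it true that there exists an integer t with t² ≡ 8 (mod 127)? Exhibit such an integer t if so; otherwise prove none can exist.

t = 95 works: 95² = 9025, and 9025 − 8 = 9017 = 71·127.

t = 95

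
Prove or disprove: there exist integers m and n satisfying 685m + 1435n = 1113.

Any value of 685m + 1435n is a multiple of gcd(685, 1435) = 5.
But 1113 is not a multiple of 5 (it leaves remainder 3).
Therefore 685m + 1435n = 1113 has no solution in integers.

No, no such integers exist.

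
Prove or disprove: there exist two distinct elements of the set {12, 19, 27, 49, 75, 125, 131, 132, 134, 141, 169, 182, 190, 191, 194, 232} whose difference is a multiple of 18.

Two integers differ by a multiple of 18 exactly when they have the same residue mod 18. The residues are 12↦12, 19↦1, 27↦9, 49↦13, 75↦3, 125↦17, 131↦5, 132↦6, 134↦8, 141↦15, 169↦7, 182↦2, 190↦10, 191↦11, 194↦14, 232↦16.
These 16 residues are pairwise different, hence no difference of two elements is divisible by 18.

There is no such pair.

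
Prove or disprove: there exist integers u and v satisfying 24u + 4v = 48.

gcd(24, 4) = 4, and 4 divides 48, so integer solutions exist.
Dividing through by 4 reduces the equation to 6u + 1v = 12.
With a unit coefficient on v, (u, v) = (0, 12) is an immediate solution.
Check: 24·0 + 4·12 = 0 + 48 = 48. ✓

u = 0, v = 12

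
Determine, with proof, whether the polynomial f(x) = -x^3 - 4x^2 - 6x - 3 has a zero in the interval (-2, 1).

f(-2) = 1 and f(1) = -14, which have opposite signs.
f is continuous everywhere (it is a polynomial), in particular on [-2, 1].
By the Intermediate Value Theorem f must vanish at some point of (-2, 1).

Such a root exists.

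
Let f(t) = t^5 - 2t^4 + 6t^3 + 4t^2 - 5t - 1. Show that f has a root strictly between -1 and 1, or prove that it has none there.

f(-1) = -1 and f(1) = 3, which have opposite signs.
Since f is a polynomial it is continuous on [-1, 1].
By the Intermediate Value Theorem, f takes the value 0 somewhere in the open interval.

Such a root exists.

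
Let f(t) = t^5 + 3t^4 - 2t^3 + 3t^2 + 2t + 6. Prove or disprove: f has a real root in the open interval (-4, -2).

f(-4) = -82 and f(-2) = 46, which have opposite signs.
f is continuous everywhere (it is a polynomial), in particular on [-4, -2].
By the Intermediate Value Theorem, f takes the value 0 somewhere in the open interval.

Such a root exists.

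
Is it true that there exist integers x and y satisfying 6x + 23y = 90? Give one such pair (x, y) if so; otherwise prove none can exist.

x = 15, y = 0

6 and 23 are coprime, so 6x + 23y ranges over all of ℤ.
Run the Euclidean algorithm on 23 and 6: 23 = 3·6 + 5, 6 = 1·5 + 1, 5 = 5·1 + 0.
Unwinding: 1 = 6 − 1·5 = 6 − (23 − 3·6) = −23 + 4·6, i.e. 6·4 + 23·(-1) = 1.
Times 90: 6·360 + 23·(-90) = 90, so (360, -90) solves it.
Subtracting 15·23 from x and adding 15·6 to y gives the tidier solution (15, 0).
Indeed 6·15 + 23·0 = 90 + 0 = 90.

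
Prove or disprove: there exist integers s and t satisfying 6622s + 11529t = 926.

No such integers exist.

Any value of 6622s + 11529t is a multiple of gcd(6622, 11529) = 7.
But 926 is not a multiple of 7 (it leaves remainder 2).
So the equation is unsolvable over ℤ.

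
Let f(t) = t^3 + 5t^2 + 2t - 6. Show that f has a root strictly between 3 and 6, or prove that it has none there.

No.

f(3) = 72 and f(6) = 402, both positive, so a sign-change argument is unavailable; we show f keeps this sign on the whole interval.
Shift to the endpoint 3: with t = 3 + u (0 < u < 3), one computes f(3 + u) = u^3 + 14u^2 + 59u + 72.
The nonzero coefficients here are all positive, so for u > 0 every term is positive (or zero), and the constant term 72 is strictly positive.
So f is strictly positive on (3, 6); no root exists in the interval.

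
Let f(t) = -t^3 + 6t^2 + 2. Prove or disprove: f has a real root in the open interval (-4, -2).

f(-4) = 162 and f(-2) = 34, both positive, so a sign-change argument is unavailable; we show f keeps this sign on the whole interval.
Shift to the endpoint -2: with t = -2 − u (0 < u < 2), one computes f(-2 − u) = u^3 + 12u^2 + 36u + 34.
All 4 nonzero coefficients of this polynomial in u are positive; hence for u > 0 the value is a sum of positive terms (the constant 34 among them).
So f is strictly positive on (-4, -2); no root exists in the interval.

f has no root in that interval.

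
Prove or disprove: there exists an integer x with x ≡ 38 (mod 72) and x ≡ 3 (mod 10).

Both moduli are multiples of 2 = gcd(72, 10), so any solution would satisfy x ≡ 38 and x ≡ 3 modulo 2 simultaneously.
However 38 ≡ 0 and 3 ≡ 1 (mod 2), and 0 ≠ 1.
So no integer satisfies both congruences.

No such integer exists.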